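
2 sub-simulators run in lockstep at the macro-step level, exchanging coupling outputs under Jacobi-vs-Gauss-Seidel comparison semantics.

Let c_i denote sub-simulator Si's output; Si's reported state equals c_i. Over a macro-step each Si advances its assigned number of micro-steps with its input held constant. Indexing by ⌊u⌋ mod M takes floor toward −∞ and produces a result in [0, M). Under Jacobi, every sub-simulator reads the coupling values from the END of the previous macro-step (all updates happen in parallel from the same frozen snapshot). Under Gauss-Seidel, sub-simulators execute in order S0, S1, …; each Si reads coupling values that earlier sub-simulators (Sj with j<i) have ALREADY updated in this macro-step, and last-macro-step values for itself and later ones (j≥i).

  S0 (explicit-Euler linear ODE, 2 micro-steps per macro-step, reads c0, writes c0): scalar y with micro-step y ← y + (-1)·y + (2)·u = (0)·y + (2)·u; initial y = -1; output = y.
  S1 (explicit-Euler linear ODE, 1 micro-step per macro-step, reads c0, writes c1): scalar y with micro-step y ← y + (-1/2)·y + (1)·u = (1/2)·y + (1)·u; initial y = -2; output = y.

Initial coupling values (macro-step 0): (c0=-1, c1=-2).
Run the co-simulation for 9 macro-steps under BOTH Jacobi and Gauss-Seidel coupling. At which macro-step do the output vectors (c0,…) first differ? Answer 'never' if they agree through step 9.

[Jacobi] macro 1: S0 reads c0=-1 → after 2×micro: -2; S1 reads c0=-1 → after 1×micro: -2 ⇒ (c0=-2, c1=-2)
[Jacobi] macro 2: S0 reads c0=-2 → after 2×micro: -4; S1 reads c0=-2 → after 1×micro: -3 ⇒ (c0=-4, c1=-3)
[Jacobi] macro 3: S0 reads c0=-4 → after 2×micro: -8; S1 reads c0=-4 → after 1×micro: -11/2 ⇒ (c0=-8, c1=-11/2)
[Jacobi] macro 4: S0 reads c0=-8 → after 2×micro: -16; S1 reads c0=-8 → after 1×micro: -43/4 ⇒ (c0=-16, c1=-43/4)
[Jacobi] macro 5: S0 reads c0=-16 → after 2×micro: -32; S1 reads c0=-16 → after 1×micro: -171/8 ⇒ (c0=-32, c1=-171/8)
[Jacobi] macro 6: S0 reads c0=-32 → after 2×micro: -64; S1 reads c0=-32 → after 1×micro: -683/16 ⇒ (c0=-64, c1=-683/16)
[Jacobi] macro 7: S0 reads c0=-64 → after 2×micro: -128; S1 reads c0=-64 → after 1×micro: -2731/32 ⇒ (c0=-128, c1=-2731/32)
[Jacobi] macro 8: S0 reads c0=-128 → after 2×micro: -256; S1 reads c0=-128 → after 1×micro: -10923/64 ⇒ (c0=-256, c1=-10923/64)
[Jacobi] macro 9: S0 reads c0=-256 → after 2×micro: -512; S1 reads c0=-256 → after 1×micro: -43691/128 ⇒ (c0=-512, c1=-43691/128)
[Gauss-Seidel] macro 1: S0 reads c0=-1 → after 2×micro: -2; S1 reads c0=-2 → after 1×micro: -3 ⇒ (c0=-2, c1=-3)
[Gauss-Seidel] macro 2: S0 reads c0=-2 → after 2×micro: -4; S1 reads c0=-4 → after 1×micro: -11/2 ⇒ (c0=-4, c1=-11/2)
[Gauss-Seidel] macro 3: S0 reads c0=-4 → after 2×micro: -8; S1 reads c0=-8 → after 1×micro: -43/4 ⇒ (c0=-8, c1=-43/4)
[Gauss-Seidel] macro 4: S0 reads c0=-8 → after 2×micro: -16; S1 reads c0=-16 → after 1×micro: -171/8 ⇒ (c0=-16, c1=-171/8)
[Gauss-Seidel] macro 5: S0 reads c0=-16 → after 2×micro: -32; S1 reads c0=-32 → after 1×micro: -683/16 ⇒ (c0=-32, c1=-683/16)
[Gauss-Seidel] macro 6: S0 reads c0=-32 → after 2×micro: -64; S1 reads c0=-64 → after 1×micro: -2731/32 ⇒ (c0=-64, c1=-2731/32)
[Gauss-Seidel] macro 7: S0 reads c0=-64 → after 2×micro: -128; S1 reads c0=-128 → after 1×micro: -10923/64 ⇒ (c0=-128, c1=-10923/64)
[Gauss-Seidel] macro 8: S0 reads c0=-128 → after 2×micro: -256; S1 reads c0=-256 → after 1×micro: -43691/128 ⇒ (c0=-256, c1=-43691/128)
[Gauss-Seidel] macro 9: S0 reads c0=-256 → after 2×micro: -512; S1 reads c0=-512 → after 1×micro: -174763/256 ⇒ (c0=-512, c1=-174763/256)

first divergence at macro-step: 1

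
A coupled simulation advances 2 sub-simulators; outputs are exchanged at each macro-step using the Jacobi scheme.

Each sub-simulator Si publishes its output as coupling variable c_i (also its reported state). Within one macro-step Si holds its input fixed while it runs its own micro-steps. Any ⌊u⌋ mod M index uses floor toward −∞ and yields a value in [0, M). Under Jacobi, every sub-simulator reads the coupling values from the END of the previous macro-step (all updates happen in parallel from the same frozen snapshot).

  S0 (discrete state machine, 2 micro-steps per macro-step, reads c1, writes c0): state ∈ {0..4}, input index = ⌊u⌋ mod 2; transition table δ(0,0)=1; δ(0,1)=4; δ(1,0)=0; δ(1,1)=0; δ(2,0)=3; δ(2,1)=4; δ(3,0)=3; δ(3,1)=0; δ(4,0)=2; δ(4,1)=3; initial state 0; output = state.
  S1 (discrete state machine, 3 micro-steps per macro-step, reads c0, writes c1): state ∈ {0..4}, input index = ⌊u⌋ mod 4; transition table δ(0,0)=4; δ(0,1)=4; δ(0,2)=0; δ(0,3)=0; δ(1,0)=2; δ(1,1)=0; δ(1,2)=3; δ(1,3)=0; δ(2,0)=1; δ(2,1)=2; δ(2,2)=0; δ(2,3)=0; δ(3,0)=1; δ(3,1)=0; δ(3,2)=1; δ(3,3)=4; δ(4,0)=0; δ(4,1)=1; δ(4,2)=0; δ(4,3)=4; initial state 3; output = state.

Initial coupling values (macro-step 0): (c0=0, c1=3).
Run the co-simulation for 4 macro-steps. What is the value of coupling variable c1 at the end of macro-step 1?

macro 1: S0 reads c1=3 → after 2×micro: 3; S1 reads c0=0 → after 3×micro: 1 ⇒ (c0=3, c1=1)
macro 2: S0 reads c1=1 → after 2×micro: 4; S1 reads c0=3 → after 3×micro: 0 ⇒ (c0=4, c1=0)
macro 3: S0 reads c1=0 → after 2×micro: 3; S1 reads c0=4 → after 3×micro: 4 ⇒ (c0=3, c1=4)
macro 4: S0 reads c1=4 → after 2×micro: 3; S1 reads c0=3 → after 3×micro: 4 ⇒ (c0=3, c1=4)

c1 at macro-step 1 = 1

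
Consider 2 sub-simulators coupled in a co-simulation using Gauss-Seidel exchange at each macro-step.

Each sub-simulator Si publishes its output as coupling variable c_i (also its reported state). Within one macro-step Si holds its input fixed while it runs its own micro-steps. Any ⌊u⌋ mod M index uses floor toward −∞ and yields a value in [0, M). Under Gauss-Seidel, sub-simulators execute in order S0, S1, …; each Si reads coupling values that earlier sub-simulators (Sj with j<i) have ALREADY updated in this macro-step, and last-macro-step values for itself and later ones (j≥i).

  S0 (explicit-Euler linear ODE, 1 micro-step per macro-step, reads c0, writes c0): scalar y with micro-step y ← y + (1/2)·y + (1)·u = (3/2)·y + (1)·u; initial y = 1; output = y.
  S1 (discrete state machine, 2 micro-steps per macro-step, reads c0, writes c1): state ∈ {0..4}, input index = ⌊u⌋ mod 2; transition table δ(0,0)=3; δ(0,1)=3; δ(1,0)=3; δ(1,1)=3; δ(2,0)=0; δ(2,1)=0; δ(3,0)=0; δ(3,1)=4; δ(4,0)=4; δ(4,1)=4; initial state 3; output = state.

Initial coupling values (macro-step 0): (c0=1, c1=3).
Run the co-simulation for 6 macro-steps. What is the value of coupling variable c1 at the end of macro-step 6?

macro 1: S0 reads c0=1 → after 1×micro: 5/2; S1 reads c0=5/2 → after 2×micro: 3 ⇒ (c0=5/2, c1=3)
macro 2: S0 reads c0=5/2 → after 1×micro: 25/4; S1 reads c0=25/4 → after 2×micro: 3 ⇒ (c0=25/4, c1=3)
macro 3: S0 reads c0=25/4 → after 1×micro: 125/8; S1 reads c0=125/8 → after 2×micro: 4 ⇒ (c0=125/8, c1=4)
macro 4: S0 reads c0=125/8 → after 1×micro: 625/16; S1 reads c0=625/16 → after 2×micro: 4 ⇒ (c0=625/16, c1=4)
macro 5: S0 reads c0=625/16 → after 1×micro: 3125/32; S1 reads c0=3125/32 → after 2×micro: 4 ⇒ (c0=3125/32, c1=4)
macro 6: S0 reads c0=3125/32 → after 1×micro: 15625/64; S1 reads c0=15625/64 → after 2×micro: 4 ⇒ (c0=15625/64, c1=4)

c1 at macro-step 6 = 4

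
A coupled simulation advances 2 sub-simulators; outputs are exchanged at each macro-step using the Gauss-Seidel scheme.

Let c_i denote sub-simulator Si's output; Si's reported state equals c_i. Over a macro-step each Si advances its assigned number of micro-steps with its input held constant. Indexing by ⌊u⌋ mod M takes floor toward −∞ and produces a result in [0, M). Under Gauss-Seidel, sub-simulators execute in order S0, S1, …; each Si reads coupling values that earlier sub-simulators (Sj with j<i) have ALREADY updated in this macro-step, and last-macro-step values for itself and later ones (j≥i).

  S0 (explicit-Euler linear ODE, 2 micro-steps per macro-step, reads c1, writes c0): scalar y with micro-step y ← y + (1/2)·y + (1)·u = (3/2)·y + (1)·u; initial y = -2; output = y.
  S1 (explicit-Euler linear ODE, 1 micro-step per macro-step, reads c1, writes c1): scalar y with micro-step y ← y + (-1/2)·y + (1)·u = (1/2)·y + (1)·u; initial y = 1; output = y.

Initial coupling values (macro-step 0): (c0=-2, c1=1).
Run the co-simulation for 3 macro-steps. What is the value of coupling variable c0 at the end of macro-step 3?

macro 1: S0 reads c1=1 → after 2×micro: -2; S1 reads c1=1 → after 1×micro: 3/2 ⇒ (c0=-2, c1=3/2)
macro 2: S0 reads c1=3/2 → after 2×micro: -3/4; S1 reads c1=3/2 → after 1×micro: 9/4 ⇒ (c0=-3/4, c1=9/4)
macro 3: S0 reads c1=9/4 → after 2×micro: 63/16; S1 reads c1=9/4 → after 1×micro: 27/8 ⇒ (c0=63/16, c1=27/8)

c0 at macro-step 3 = 63/16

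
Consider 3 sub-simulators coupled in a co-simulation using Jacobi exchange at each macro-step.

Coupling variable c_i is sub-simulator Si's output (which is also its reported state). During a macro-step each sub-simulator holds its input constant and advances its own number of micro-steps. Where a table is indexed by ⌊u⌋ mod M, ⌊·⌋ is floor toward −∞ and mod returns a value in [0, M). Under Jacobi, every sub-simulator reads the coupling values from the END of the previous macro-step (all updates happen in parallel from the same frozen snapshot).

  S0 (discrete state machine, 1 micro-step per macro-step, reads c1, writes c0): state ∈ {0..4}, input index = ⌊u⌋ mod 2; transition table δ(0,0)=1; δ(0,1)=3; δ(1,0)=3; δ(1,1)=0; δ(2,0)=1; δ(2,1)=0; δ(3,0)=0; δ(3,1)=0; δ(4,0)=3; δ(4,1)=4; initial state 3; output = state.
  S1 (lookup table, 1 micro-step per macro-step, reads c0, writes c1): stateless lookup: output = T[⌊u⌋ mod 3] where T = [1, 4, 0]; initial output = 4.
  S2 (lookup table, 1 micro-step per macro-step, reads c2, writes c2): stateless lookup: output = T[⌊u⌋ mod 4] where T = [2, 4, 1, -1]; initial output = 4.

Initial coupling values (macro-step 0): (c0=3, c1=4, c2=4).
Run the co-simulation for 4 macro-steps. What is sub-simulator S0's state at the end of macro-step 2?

S0 state at macro-step 2 = 3

macro 1: S0 reads c1=4 → after 1×micro: 0; S1 reads c0=3 → after 1×micro: 1; S2 reads c2=4 → after 1×micro: 2 ⇒ (c0=0, c1=1, c2=2)
macro 2: S0 reads c1=1 → after 1×micro: 3; S1 reads c0=0 → after 1×micro: 1; S2 reads c2=2 → after 1×micro: 1 ⇒ (c0=3, c1=1, c2=1)
macro 3: S0 reads c1=1 → after 1×micro: 0; S1 reads c0=3 → after 1×micro: 1; S2 reads c2=1 → after 1×micro: 4 ⇒ (c0=0, c1=1, c2=4)
macro 4: S0 reads c1=1 → after 1×micro: 3; S1 reads c0=0 → after 1×micro: 1; S2 reads c2=4 → after 1×micro: 2 ⇒ (c0=3, c1=1, c2=2)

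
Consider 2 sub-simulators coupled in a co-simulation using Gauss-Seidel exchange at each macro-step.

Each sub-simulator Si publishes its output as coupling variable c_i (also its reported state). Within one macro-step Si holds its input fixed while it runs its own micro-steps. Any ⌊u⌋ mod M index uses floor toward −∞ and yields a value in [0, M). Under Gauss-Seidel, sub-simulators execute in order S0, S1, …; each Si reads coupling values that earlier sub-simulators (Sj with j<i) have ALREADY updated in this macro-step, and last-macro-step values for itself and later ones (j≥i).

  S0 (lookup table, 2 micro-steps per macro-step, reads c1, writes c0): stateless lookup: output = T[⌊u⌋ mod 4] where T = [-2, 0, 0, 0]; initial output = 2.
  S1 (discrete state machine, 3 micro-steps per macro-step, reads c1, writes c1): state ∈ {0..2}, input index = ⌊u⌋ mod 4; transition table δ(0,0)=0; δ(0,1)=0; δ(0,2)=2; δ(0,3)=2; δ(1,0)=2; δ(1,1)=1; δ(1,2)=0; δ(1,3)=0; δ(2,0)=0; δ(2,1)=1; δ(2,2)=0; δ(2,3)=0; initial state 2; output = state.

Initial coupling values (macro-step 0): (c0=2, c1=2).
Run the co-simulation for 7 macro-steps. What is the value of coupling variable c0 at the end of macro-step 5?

macro 1: S0 reads c1=2 → after 2×micro: 0; S1 reads c1=2 → after 3×micro: 0 ⇒ (c0=0, c1=0)
macro 2: S0 reads c1=0 → after 2×micro: -2; S1 reads c1=0 → after 3×micro: 0 ⇒ (c0=-2, c1=0)
macro 3: S0 reads c1=0 → after 2×micro: -2; S1 reads c1=0 → after 3×micro: 0 ⇒ (c0=-2, c1=0)
macro 4: S0 reads c1=0 → after 2×micro: -2; S1 reads c1=0 → after 3×micro: 0 ⇒ (c0=-2, c1=0)
macro 5: S0 reads c1=0 → after 2×micro: -2; S1 reads c1=0 → after 3×micro: 0 ⇒ (c0=-2, c1=0)
macro 6: S0 reads c1=0 → after 2×micro: -2; S1 reads c1=0 → after 3×micro: 0 ⇒ (c0=-2, c1=0)
macro 7: S0 reads c1=0 → after 2×micro: -2; S1 reads c1=0 → after 3×micro: 0 ⇒ (c0=-2, c1=0)

c0 at macro-step 5 = -2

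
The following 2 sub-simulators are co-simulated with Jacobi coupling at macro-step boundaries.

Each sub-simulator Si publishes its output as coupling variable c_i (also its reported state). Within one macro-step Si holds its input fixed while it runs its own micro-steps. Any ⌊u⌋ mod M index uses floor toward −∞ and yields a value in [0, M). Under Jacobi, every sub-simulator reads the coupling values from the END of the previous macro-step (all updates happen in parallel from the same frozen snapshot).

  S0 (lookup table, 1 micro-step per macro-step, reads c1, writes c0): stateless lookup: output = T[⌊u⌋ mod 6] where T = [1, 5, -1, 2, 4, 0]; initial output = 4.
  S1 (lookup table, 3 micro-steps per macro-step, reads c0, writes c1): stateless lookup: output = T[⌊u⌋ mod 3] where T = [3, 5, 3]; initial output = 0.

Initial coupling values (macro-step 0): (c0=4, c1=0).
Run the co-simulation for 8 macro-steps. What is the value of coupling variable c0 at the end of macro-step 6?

macro 1: S0 reads c1=0 → after 1×micro: 1; S1 reads c0=4 → after 3×micro: 5 ⇒ (c0=1, c1=5)
macro 2: S0 reads c1=5 → after 1×micro: 0; S1 reads c0=1 → after 3×micro: 5 ⇒ (c0=0, c1=5)
macro 3: S0 reads c1=5 → after 1×micro: 0; S1 reads c0=0 → after 3×micro: 3 ⇒ (c0=0, c1=3)
macro 4: S0 reads c1=3 → after 1×micro: 2; S1 reads c0=0 → after 3×micro: 3 ⇒ (c0=2, c1=3)
macro 5: S0 reads c1=3 → after 1×micro: 2; S1 reads c0=2 → after 3×micro: 3 ⇒ (c0=2, c1=3)
macro 6: S0 reads c1=3 → after 1×micro: 2; S1 reads c0=2 → after 3×micro: 3 ⇒ (c0=2, c1=3)
macro 7: S0 reads c1=3 → after 1×micro: 2; S1 reads c0=2 → after 3×micro: 3 ⇒ (c0=2, c1=3)
macro 8: S0 reads c1=3 → after 1×micro: 2; S1 reads c0=2 → after 3×micro: 3 ⇒ (c0=2, c1=3)

c0 at macro-step 6 = 2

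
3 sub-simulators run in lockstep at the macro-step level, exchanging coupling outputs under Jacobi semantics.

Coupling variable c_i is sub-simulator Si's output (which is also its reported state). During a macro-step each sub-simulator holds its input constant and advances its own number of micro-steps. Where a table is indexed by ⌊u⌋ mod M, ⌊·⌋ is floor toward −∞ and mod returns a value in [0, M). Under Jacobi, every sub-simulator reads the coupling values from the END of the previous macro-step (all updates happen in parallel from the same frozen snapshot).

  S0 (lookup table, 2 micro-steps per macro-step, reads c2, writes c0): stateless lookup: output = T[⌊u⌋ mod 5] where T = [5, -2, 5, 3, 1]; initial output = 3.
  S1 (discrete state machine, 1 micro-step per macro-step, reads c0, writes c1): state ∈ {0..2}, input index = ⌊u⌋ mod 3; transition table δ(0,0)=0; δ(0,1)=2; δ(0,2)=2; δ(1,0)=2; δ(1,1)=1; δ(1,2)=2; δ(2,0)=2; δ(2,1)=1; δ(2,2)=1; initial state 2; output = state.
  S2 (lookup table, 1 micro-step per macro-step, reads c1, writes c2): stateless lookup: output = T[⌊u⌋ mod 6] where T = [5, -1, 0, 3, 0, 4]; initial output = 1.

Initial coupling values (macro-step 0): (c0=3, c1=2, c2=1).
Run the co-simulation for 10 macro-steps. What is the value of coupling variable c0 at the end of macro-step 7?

macro 1: S0 reads c2=1 → after 2×micro: -2; S1 reads c0=3 → after 1×micro: 2; S2 reads c1=2 → after 1×micro: 0 ⇒ (c0=-2, c1=2, c2=0)
macro 2: S0 reads c2=0 → after 2×micro: 5; S1 reads c0=-2 → after 1×micro: 1; S2 reads c1=2 → after 1×micro: 0 ⇒ (c0=5, c1=1, c2=0)
macro 3: S0 reads c2=0 → after 2×micro: 5; S1 reads c0=5 → after 1×micro: 2; S2 reads c1=1 → after 1×micro: -1 ⇒ (c0=5, c1=2, c2=-1)
macro 4: S0 reads c2=-1 → after 2×micro: 1; S1 reads c0=5 → after 1×micro: 1; S2 reads c1=2 → after 1×micro: 0 ⇒ (c0=1, c1=1, c2=0)
macro 5: S0 reads c2=0 → after 2×micro: 5; S1 reads c0=1 → after 1×micro: 1; S2 reads c1=1 → after 1×micro: -1 ⇒ (c0=5, c1=1, c2=-1)
macro 6: S0 reads c2=-1 → after 2×micro: 1; S1 reads c0=5 → after 1×micro: 2; S2 reads c1=1 → after 1×micro: -1 ⇒ (c0=1, c1=2, c2=-1)
macro 7: S0 reads c2=-1 → after 2×micro: 1; S1 reads c0=1 → after 1×micro: 1; S2 reads c1=2 → after 1×micro: 0 ⇒ (c0=1, c1=1, c2=0)
macro 8: S0 reads c2=0 → after 2×micro: 5; S1 reads c0=1 → after 1×micro: 1; S2 reads c1=1 → after 1×micro: -1 ⇒ (c0=5, c1=1, c2=-1)
macro 9: S0 reads c2=-1 → after 2×micro: 1; S1 reads c0=5 → after 1×micro: 2; S2 reads c1=1 → after 1×micro: -1 ⇒ (c0=1, c1=2, c2=-1)
macro 10: S0 reads c2=-1 → after 2×micro: 1; S1 reads c0=1 → after 1×micro: 1; S2 reads c1=2 → after 1×micro: 0 ⇒ (c0=1, c1=1, c2=0)

c0 at macro-step 7 = 1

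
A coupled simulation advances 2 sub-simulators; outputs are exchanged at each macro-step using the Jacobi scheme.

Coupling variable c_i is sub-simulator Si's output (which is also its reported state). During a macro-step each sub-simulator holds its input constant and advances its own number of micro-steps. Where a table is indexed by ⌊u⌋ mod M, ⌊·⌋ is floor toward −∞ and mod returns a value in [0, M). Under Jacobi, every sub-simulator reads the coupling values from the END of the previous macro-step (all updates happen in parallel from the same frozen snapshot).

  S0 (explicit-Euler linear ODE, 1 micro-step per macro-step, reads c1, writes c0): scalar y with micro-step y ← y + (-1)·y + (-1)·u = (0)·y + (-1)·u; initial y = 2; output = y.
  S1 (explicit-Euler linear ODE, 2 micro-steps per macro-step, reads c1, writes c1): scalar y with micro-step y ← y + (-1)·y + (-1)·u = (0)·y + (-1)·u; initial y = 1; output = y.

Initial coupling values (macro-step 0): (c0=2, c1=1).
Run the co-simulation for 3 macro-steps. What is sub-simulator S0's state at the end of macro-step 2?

S0 state at macro-step 2 = 1

macro 1: S0 reads c1=1 → after 1×micro: -1; S1 reads c1=1 → after 2×micro: -1 ⇒ (c0=-1, c1=-1)
macro 2: S0 reads c1=-1 → after 1×micro: 1; S1 reads c1=-1 → after 2×micro: 1 ⇒ (c0=1, c1=1)
macro 3: S0 reads c1=1 → after 1×micro: -1; S1 reads c1=1 → after 2×micro: -1 ⇒ (c0=-1, c1=-1)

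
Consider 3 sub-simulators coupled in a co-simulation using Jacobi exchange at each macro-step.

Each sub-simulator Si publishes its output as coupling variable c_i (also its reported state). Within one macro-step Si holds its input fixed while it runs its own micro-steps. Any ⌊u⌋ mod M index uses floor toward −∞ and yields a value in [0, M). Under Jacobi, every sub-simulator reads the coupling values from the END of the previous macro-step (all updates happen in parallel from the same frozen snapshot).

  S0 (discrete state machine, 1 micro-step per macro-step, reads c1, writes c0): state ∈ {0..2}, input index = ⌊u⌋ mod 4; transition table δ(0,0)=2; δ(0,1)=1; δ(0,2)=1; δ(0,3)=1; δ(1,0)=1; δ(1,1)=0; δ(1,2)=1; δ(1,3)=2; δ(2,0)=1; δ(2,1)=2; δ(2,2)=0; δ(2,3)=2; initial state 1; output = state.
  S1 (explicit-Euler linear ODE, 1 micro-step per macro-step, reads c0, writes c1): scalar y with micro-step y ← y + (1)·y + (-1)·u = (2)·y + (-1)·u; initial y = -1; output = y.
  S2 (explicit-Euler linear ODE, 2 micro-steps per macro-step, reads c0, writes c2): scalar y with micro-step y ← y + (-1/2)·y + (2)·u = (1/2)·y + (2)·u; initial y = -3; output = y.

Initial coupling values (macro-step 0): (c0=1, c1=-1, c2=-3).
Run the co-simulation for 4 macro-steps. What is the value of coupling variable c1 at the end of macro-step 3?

macro 1: S0 reads c1=-1 → after 1×micro: 2; S1 reads c0=1 → after 1×micro: -3; S2 reads c0=1 → after 2×micro: 9/4 ⇒ (c0=2, c1=-3, c2=9/4)
macro 2: S0 reads c1=-3 → after 1×micro: 2; S1 reads c0=2 → after 1×micro: -8; S2 reads c0=2 → after 2×micro: 105/16 ⇒ (c0=2, c1=-8, c2=105/16)
macro 3: S0 reads c1=-8 → after 1×micro: 1; S1 reads c0=2 → after 1×micro: -18; S2 reads c0=2 → after 2×micro: 489/64 ⇒ (c0=1, c1=-18, c2=489/64)
macro 4: S0 reads c1=-18 → after 1×micro: 1; S1 reads c0=1 → after 1×micro: -37; S2 reads c0=1 → after 2×micro: 1257/256 ⇒ (c0=1, c1=-37, c2=1257/256)

c1 at macro-step 3 = -18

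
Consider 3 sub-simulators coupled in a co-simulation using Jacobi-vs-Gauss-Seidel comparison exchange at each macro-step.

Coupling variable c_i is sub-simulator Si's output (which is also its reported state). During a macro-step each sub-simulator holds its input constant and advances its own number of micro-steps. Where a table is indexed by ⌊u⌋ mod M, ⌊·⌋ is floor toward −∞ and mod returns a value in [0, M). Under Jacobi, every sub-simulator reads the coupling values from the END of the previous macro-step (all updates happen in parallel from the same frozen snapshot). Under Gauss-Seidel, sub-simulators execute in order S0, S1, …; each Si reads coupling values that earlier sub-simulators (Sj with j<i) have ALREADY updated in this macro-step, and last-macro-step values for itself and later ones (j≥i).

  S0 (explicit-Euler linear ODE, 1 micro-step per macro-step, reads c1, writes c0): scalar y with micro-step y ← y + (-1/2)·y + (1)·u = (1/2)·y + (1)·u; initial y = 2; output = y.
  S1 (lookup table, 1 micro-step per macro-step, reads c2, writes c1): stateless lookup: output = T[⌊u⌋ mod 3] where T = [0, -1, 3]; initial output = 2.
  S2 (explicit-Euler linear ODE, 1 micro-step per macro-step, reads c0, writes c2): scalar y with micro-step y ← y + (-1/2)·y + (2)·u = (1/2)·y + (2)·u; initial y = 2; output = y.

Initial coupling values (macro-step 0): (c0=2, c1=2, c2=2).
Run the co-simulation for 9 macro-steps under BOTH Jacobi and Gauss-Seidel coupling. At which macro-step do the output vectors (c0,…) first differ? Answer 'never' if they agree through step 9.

[Jacobi] macro 1: S0 reads c1=2 → after 1×micro: 3; S1 reads c2=2 → after 1×micro: 3; S2 reads c0=2 → after 1×micro: 5 ⇒ (c0=3, c1=3, c2=5)
[Jacobi] macro 2: S0 reads c1=3 → after 1×micro: 9/2; S1 reads c2=5 → after 1×micro: 3; S2 reads c0=3 → after 1×micro: 17/2 ⇒ (c0=9/2, c1=3, c2=17/2)
[Jacobi] macro 3: S0 reads c1=3 → after 1×micro: 21/4; S1 reads c2=17/2 → after 1×micro: 3; S2 reads c0=9/2 → after 1×micro: 53/4 ⇒ (c0=21/4, c1=3, c2=53/4)
[Jacobi] macro 4: S0 reads c1=3 → after 1×micro: 45/8; S1 reads c2=53/4 → after 1×micro: -1; S2 reads c0=21/4 → after 1×micro: 137/8 ⇒ (c0=45/8, c1=-1, c2=137/8)
[Jacobi] macro 5: S0 reads c1=-1 → after 1×micro: 29/16; S1 reads c2=137/8 → after 1×micro: 3; S2 reads c0=45/8 → after 1×micro: 317/16 ⇒ (c0=29/16, c1=3, c2=317/16)
[Jacobi] macro 6: S0 reads c1=3 → after 1×micro: 125/32; S1 reads c2=317/16 → after 1×micro: -1; S2 reads c0=29/16 → after 1×micro: 433/32 ⇒ (c0=125/32, c1=-1, c2=433/32)
[Jacobi] macro 7: S0 reads c1=-1 → after 1×micro: 61/64; S1 reads c2=433/32 → after 1×micro: -1; S2 reads c0=125/32 → after 1×micro: 933/64 ⇒ (c0=61/64, c1=-1, c2=933/64)
[Jacobi] macro 8: S0 reads c1=-1 → after 1×micro: -67/128; S1 reads c2=933/64 → after 1×micro: 3; S2 reads c0=61/64 → after 1×micro: 1177/128 ⇒ (c0=-67/128, c1=3, c2=1177/128)
[Jacobi] macro 9: S0 reads c1=3 → after 1×micro: 701/256; S1 reads c2=1177/128 → after 1×micro: 0; S2 reads c0=-67/128 → after 1×micro: 909/256 ⇒ (c0=701/256, c1=0, c2=909/256)
[Gauss-Seidel] macro 1: S0 reads c1=2 → after 1×micro: 3; S1 reads c2=2 → after 1×micro: 3; S2 reads c0=3 → after 1×micro: 7 ⇒ (c0=3, c1=3, c2=7)
[Gauss-Seidel] macro 2: S0 reads c1=3 → after 1×micro: 9/2; S1 reads c2=7 → after 1×micro: -1; S2 reads c0=9/2 → after 1×micro: 25/2 ⇒ (c0=9/2, c1=-1, c2=25/2)
[Gauss-Seidel] macro 3: S0 reads c1=-1 → after 1×micro: 5/4; S1 reads c2=25/2 → after 1×micro: 0; S2 reads c0=5/4 → after 1×micro: 35/4 ⇒ (c0=5/4, c1=0, c2=35/4)
[Gauss-Seidel] macro 4: S0 reads c1=0 → after 1×micro: 5/8; S1 reads c2=35/4 → after 1×micro: 3; S2 reads c0=5/8 → after 1×micro: 45/8 ⇒ (c0=5/8, c1=3, c2=45/8)
[Gauss-Seidel] macro 5: S0 reads c1=3 → after 1×micro: 53/16; S1 reads c2=45/8 → after 1×micro: 3; S2 reads c0=53/16 → after 1×micro: 151/16 ⇒ (c0=53/16, c1=3, c2=151/16)
[Gauss-Seidel] macro 6: S0 reads c1=3 → after 1×micro: 149/32; S1 reads c2=151/16 → after 1×micro: 0; S2 reads c0=149/32 → after 1×micro: 449/32 ⇒ (c0=149/32, c1=0, c2=449/32)
[Gauss-Seidel] macro 7: S0 reads c1=0 → after 1×micro: 149/64; S1 reads c2=449/32 → after 1×micro: 3; S2 reads c0=149/64 → after 1×micro: 747/64 ⇒ (c0=149/64, c1=3, c2=747/64)
[Gauss-Seidel] macro 8: S0 reads c1=3 → after 1×micro: 533/128; S1 reads c2=747/64 → after 1×micro: 3; S2 reads c0=533/128 → after 1×micro: 1813/128 ⇒ (c0=533/128, c1=3, c2=1813/128)
[Gauss-Seidel] macro 9: S0 reads c1=3 → after 1×micro: 1301/256; S1 reads c2=1813/128 → after 1×micro: 3; S2 reads c0=1301/256 → after 1×micro: 4415/256 ⇒ (c0=1301/256, c1=3, c2=4415/256)

first divergence at macro-step: 1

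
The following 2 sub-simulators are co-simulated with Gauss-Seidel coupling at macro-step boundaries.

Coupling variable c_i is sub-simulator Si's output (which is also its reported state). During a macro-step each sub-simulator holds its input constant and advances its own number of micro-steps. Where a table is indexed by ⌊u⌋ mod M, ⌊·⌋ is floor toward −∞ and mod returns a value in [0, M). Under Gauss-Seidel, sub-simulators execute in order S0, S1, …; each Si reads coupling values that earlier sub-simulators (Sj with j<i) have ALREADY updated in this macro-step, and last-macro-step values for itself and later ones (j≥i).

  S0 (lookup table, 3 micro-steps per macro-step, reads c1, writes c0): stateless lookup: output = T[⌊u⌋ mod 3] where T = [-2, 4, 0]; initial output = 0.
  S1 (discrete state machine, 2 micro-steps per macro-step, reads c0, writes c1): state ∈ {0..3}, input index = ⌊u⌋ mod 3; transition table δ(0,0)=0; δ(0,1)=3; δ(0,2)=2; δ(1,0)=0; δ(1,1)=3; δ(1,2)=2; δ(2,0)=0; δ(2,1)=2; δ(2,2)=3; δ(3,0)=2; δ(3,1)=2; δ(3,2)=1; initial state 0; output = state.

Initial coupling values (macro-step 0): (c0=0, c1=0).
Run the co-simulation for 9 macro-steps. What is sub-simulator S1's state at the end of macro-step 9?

S1 state at macro-step 9 = 2

macro 1: S0 reads c1=0 → after 3×micro: -2; S1 reads c0=-2 → after 2×micro: 2 ⇒ (c0=-2, c1=2)
macro 2: S0 reads c1=2 → after 3×micro: 0; S1 reads c0=0 → after 2×micro: 0 ⇒ (c0=0, c1=0)
macro 3: S0 reads c1=0 → after 3×micro: -2; S1 reads c0=-2 → after 2×micro: 2 ⇒ (c0=-2, c1=2)
macro 4: S0 reads c1=2 → after 3×micro: 0; S1 reads c0=0 → after 2×micro: 0 ⇒ (c0=0, c1=0)
macro 5: S0 reads c1=0 → after 3×micro: -2; S1 reads c0=-2 → after 2×micro: 2 ⇒ (c0=-2, c1=2)
macro 6: S0 reads c1=2 → after 3×micro: 0; S1 reads c0=0 → after 2×micro: 0 ⇒ (c0=0, c1=0)
macro 7: S0 reads c1=0 → after 3×micro: -2; S1 reads c0=-2 → after 2×micro: 2 ⇒ (c0=-2, c1=2)
macro 8: S0 reads c1=2 → after 3×micro: 0; S1 reads c0=0 → after 2×micro: 0 ⇒ (c0=0, c1=0)
macro 9: S0 reads c1=0 → after 3×micro: -2; S1 reads c0=-2 → after 2×micro: 2 ⇒ (c0=-2, c1=2)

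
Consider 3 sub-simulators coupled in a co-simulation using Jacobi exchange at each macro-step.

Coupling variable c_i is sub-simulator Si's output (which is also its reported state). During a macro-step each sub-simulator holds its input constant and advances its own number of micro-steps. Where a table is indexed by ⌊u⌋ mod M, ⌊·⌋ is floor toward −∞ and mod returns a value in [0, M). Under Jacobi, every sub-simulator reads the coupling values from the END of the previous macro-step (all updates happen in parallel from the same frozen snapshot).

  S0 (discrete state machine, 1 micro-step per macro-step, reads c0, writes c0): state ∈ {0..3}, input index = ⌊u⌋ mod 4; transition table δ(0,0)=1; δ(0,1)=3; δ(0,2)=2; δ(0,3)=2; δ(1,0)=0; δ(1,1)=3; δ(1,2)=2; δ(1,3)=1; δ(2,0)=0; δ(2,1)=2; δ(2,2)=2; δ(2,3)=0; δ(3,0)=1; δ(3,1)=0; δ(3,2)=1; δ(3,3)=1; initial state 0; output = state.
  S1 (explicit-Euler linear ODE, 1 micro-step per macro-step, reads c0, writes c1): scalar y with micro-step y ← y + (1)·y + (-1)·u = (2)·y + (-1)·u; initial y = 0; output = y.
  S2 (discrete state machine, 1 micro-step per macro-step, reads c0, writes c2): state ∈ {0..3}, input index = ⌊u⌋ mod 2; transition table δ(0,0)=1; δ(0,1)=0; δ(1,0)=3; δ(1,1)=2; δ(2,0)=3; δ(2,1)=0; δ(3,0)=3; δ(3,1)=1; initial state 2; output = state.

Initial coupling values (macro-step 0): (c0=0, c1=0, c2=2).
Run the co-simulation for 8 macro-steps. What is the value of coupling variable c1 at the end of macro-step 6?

macro 1: S0 reads c0=0 → after 1×micro: 1; S1 reads c0=0 → after 1×micro: 0; S2 reads c0=0 → after 1×micro: 3 ⇒ (c0=1, c1=0, c2=3)
macro 2: S0 reads c0=1 → after 1×micro: 3; S1 reads c0=1 → after 1×micro: -1; S2 reads c0=1 → after 1×micro: 1 ⇒ (c0=3, c1=-1, c2=1)
macro 3: S0 reads c0=3 → after 1×micro: 1; S1 reads c0=3 → after 1×micro: -5; S2 reads c0=3 → after 1×micro: 2 ⇒ (c0=1, c1=-5, c2=2)
macro 4: S0 reads c0=1 → after 1×micro: 3; S1 reads c0=1 → after 1×micro: -11; S2 reads c0=1 → after 1×micro: 0 ⇒ (c0=3, c1=-11, c2=0)
macro 5: S0 reads c0=3 → after 1×micro: 1; S1 reads c0=3 → after 1×micro: -25; S2 reads c0=3 → after 1×micro: 0 ⇒ (c0=1, c1=-25, c2=0)
macro 6: S0 reads c0=1 → after 1×micro: 3; S1 reads c0=1 → after 1×micro: -51; S2 reads c0=1 → after 1×micro: 0 ⇒ (c0=3, c1=-51, c2=0)
macro 7: S0 reads c0=3 → after 1×micro: 1; S1 reads c0=3 → after 1×micro: -105; S2 reads c0=3 → after 1×micro: 0 ⇒ (c0=1, c1=-105, c2=0)
macro 8: S0 reads c0=1 → after 1×micro: 3; S1 reads c0=1 → after 1×micro: -211; S2 reads c0=1 → after 1×micro: 0 ⇒ (c0=3, c1=-211, c2=0)

c1 at macro-step 6 = -51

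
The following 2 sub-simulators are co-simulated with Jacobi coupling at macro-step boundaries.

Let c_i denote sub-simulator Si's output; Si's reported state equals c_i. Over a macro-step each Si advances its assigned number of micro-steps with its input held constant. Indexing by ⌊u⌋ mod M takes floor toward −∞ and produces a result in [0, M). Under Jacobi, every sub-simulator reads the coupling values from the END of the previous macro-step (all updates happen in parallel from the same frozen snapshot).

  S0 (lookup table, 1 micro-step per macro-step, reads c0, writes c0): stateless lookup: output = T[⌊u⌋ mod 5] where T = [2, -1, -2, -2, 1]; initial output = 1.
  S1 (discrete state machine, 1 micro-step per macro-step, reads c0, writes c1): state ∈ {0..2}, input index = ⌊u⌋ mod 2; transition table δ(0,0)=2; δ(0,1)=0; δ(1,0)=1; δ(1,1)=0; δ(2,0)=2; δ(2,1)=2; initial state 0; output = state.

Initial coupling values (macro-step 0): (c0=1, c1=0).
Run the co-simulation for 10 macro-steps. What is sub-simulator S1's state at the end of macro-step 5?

S1 state at macro-step 5 = 0

macro 1: S0 reads c0=1 → after 1×micro: -1; S1 reads c0=1 → after 1×micro: 0 ⇒ (c0=-1, c1=0)
macro 2: S0 reads c0=-1 → after 1×micro: 1; S1 reads c0=-1 → after 1×micro: 0 ⇒ (c0=1, c1=0)
macro 3: S0 reads c0=1 → after 1×micro: -1; S1 reads c0=1 → after 1×micro: 0 ⇒ (c0=-1, c1=0)
macro 4: S0 reads c0=-1 → after 1×micro: 1; S1 reads c0=-1 → after 1×micro: 0 ⇒ (c0=1, c1=0)
macro 5: S0 reads c0=1 → after 1×micro: -1; S1 reads c0=1 → after 1×micro: 0 ⇒ (c0=-1, c1=0)
macro 6: S0 reads c0=-1 → after 1×micro: 1; S1 reads c0=-1 → after 1×micro: 0 ⇒ (c0=1, c1=0)
macro 7: S0 reads c0=1 → after 1×micro: -1; S1 reads c0=1 → after 1×micro: 0 ⇒ (c0=-1, c1=0)
macro 8: S0 reads c0=-1 → after 1×micro: 1; S1 reads c0=-1 → after 1×micro: 0 ⇒ (c0=1, c1=0)
macro 9: S0 reads c0=1 → after 1×micro: -1; S1 reads c0=1 → after 1×micro: 0 ⇒ (c0=-1, c1=0)
macro 10: S0 reads c0=-1 → after 1×micro: 1; S1 reads c0=-1 → after 1×micro: 0 ⇒ (c0=1, c1=0)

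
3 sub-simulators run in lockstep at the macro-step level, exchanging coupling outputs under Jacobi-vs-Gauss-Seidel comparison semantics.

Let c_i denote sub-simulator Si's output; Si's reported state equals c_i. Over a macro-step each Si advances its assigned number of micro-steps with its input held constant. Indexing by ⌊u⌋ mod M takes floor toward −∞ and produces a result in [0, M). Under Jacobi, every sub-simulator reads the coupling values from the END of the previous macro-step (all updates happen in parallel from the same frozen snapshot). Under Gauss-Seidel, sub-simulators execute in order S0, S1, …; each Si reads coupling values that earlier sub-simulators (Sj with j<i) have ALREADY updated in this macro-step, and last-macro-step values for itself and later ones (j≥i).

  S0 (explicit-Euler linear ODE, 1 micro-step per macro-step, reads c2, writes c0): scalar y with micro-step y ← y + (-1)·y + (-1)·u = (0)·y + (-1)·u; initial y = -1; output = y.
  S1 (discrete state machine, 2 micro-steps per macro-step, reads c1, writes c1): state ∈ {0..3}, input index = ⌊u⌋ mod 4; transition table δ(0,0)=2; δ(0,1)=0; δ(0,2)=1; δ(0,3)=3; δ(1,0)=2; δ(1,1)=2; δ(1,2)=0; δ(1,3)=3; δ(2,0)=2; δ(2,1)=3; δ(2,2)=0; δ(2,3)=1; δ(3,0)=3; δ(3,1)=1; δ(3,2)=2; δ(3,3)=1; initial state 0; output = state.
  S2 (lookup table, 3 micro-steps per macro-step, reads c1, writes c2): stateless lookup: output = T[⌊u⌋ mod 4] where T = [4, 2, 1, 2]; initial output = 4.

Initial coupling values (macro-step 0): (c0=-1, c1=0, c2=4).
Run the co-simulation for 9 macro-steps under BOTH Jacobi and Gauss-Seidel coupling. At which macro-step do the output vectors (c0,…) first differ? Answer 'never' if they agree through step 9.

[Jacobi] macro 1: S0 reads c2=4 → after 1×micro: -4; S1 reads c1=0 → after 2×micro: 2; S2 reads c1=0 → after 3×micro: 4 ⇒ (c0=-4, c1=2, c2=4)
[Jacobi] macro 2: S0 reads c2=4 → after 1×micro: -4; S1 reads c1=2 → after 2×micro: 1; S2 reads c1=2 → after 3×micro: 1 ⇒ (c0=-4, c1=1, c2=1)
[Jacobi] macro 3: S0 reads c2=1 → after 1×micro: -1; S1 reads c1=1 → after 2×micro: 3; S2 reads c1=1 → after 3×micro: 2 ⇒ (c0=-1, c1=3, c2=2)
[Jacobi] macro 4: S0 reads c2=2 → after 1×micro: -2; S1 reads c1=3 → after 2×micro: 3; S2 reads c1=3 → after 3×micro: 2 ⇒ (c0=-2, c1=3, c2=2)
[Jacobi] macro 5: S0 reads c2=2 → after 1×micro: -2; S1 reads c1=3 → after 2×micro: 3; S2 reads c1=3 → after 3×micro: 2 ⇒ (c0=-2, c1=3, c2=2)
[Jacobi] macro 6: S0 reads c2=2 → after 1×micro: -2; S1 reads c1=3 → after 2×micro: 3; S2 reads c1=3 → after 3×micro: 2 ⇒ (c0=-2, c1=3, c2=2)
[Jacobi] macro 7: S0 reads c2=2 → after 1×micro: -2; S1 reads c1=3 → after 2×micro: 3; S2 reads c1=3 → after 3×micro: 2 ⇒ (c0=-2, c1=3, c2=2)
[Jacobi] macro 8: S0 reads c2=2 → after 1×micro: -2; S1 reads c1=3 → after 2×micro: 3; S2 reads c1=3 → after 3×micro: 2 ⇒ (c0=-2, c1=3, c2=2)
[Jacobi] macro 9: S0 reads c2=2 → after 1×micro: -2; S1 reads c1=3 → after 2×micro: 3; S2 reads c1=3 → after 3×micro: 2 ⇒ (c0=-2, c1=3, c2=2)
[Gauss-Seidel] macro 1: S0 reads c2=4 → after 1×micro: -4; S1 reads c1=0 → after 2×micro: 2; S2 reads c1=2 → after 3×micro: 1 ⇒ (c0=-4, c1=2, c2=1)
[Gauss-Seidel] macro 2: S0 reads c2=1 → after 1×micro: -1; S1 reads c1=2 → after 2×micro: 1; S2 reads c1=1 → after 3×micro: 2 ⇒ (c0=-1, c1=1, c2=2)
[Gauss-Seidel] macro 3: S0 reads c2=2 → after 1×micro: -2; S1 reads c1=1 → after 2×micro: 3; S2 reads c1=3 → after 3×micro: 2 ⇒ (c0=-2, c1=3, c2=2)
[Gauss-Seidel] macro 4: S0 reads c2=2 → after 1×micro: -2; S1 reads c1=3 → after 2×micro: 3; S2 reads c1=3 → after 3×micro: 2 ⇒ (c0=-2, c1=3, c2=2)
[Gauss-Seidel] macro 5: S0 reads c2=2 → after 1×micro: -2; S1 reads c1=3 → after 2×micro: 3; S2 reads c1=3 → after 3×micro: 2 ⇒ (c0=-2, c1=3, c2=2)
[Gauss-Seidel] macro 6: S0 reads c2=2 → after 1×micro: -2; S1 reads c1=3 → after 2×micro: 3; S2 reads c1=3 → after 3×micro: 2 ⇒ (c0=-2, c1=3, c2=2)
[Gauss-Seidel] macro 7: S0 reads c2=2 → after 1×micro: -2; S1 reads c1=3 → after 2×micro: 3; S2 reads c1=3 → after 3×micro: 2 ⇒ (c0=-2, c1=3, c2=2)
[Gauss-Seidel] macro 8: S0 reads c2=2 → after 1×micro: -2; S1 reads c1=3 → after 2×micro: 3; S2 reads c1=3 → after 3×micro: 2 ⇒ (c0=-2, c1=3, c2=2)
[Gauss-Seidel] macro 9: S0 reads c2=2 → after 1×micro: -2; S1 reads c1=3 → after 2×micro: 3; S2 reads c1=3 → after 3×micro: 2 ⇒ (c0=-2, c1=3, c2=2)

first divergence at macro-step: 1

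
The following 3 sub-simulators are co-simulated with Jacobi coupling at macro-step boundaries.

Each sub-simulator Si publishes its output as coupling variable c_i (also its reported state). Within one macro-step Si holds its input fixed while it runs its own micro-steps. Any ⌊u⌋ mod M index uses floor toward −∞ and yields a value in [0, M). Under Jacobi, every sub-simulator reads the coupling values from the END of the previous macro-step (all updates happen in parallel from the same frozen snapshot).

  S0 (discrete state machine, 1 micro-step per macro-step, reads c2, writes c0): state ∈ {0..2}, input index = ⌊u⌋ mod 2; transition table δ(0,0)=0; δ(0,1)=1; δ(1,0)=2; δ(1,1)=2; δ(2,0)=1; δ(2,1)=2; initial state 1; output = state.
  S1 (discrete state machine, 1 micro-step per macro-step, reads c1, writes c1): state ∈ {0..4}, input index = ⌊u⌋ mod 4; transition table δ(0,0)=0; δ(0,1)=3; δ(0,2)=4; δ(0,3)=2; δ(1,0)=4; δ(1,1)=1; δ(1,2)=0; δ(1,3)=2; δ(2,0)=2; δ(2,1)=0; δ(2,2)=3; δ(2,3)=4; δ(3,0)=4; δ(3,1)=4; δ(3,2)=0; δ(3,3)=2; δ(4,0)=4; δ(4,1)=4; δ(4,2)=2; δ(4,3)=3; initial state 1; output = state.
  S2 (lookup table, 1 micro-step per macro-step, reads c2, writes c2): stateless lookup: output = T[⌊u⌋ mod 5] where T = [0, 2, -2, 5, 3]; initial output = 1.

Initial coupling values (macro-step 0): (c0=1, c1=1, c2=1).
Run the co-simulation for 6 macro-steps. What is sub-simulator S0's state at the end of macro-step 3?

macro 1: S0 reads c2=1 → after 1×micro: 2; S1 reads c1=1 → after 1×micro: 1; S2 reads c2=1 → after 1×micro: 2 ⇒ (c0=2, c1=1, c2=2)
macro 2: S0 reads c2=2 → after 1×micro: 1; S1 reads c1=1 → after 1×micro: 1; S2 reads c2=2 → after 1×micro: -2 ⇒ (c0=1, c1=1, c2=-2)
macro 3: S0 reads c2=-2 → after 1×micro: 2; S1 reads c1=1 → after 1×micro: 1; S2 reads c2=-2 → after 1×micro: 5 ⇒ (c0=2, c1=1, c2=5)
macro 4: S0 reads c2=5 → after 1×micro: 2; S1 reads c1=1 → after 1×micro: 1; S2 reads c2=5 → after 1×micro: 0 ⇒ (c0=2, c1=1, c2=0)
macro 5: S0 reads c2=0 → after 1×micro: 1; S1 reads c1=1 → after 1×micro: 1; S2 reads c2=0 → after 1×micro: 0 ⇒ (c0=1, c1=1, c2=0)
macro 6: S0 reads c2=0 → after 1×micro: 2; S1 reads c1=1 → after 1×micro: 1; S2 reads c2=0 → after 1×micro: 0 ⇒ (c0=2, c1=1, c2=0)

S0 state at macro-step 3 = 2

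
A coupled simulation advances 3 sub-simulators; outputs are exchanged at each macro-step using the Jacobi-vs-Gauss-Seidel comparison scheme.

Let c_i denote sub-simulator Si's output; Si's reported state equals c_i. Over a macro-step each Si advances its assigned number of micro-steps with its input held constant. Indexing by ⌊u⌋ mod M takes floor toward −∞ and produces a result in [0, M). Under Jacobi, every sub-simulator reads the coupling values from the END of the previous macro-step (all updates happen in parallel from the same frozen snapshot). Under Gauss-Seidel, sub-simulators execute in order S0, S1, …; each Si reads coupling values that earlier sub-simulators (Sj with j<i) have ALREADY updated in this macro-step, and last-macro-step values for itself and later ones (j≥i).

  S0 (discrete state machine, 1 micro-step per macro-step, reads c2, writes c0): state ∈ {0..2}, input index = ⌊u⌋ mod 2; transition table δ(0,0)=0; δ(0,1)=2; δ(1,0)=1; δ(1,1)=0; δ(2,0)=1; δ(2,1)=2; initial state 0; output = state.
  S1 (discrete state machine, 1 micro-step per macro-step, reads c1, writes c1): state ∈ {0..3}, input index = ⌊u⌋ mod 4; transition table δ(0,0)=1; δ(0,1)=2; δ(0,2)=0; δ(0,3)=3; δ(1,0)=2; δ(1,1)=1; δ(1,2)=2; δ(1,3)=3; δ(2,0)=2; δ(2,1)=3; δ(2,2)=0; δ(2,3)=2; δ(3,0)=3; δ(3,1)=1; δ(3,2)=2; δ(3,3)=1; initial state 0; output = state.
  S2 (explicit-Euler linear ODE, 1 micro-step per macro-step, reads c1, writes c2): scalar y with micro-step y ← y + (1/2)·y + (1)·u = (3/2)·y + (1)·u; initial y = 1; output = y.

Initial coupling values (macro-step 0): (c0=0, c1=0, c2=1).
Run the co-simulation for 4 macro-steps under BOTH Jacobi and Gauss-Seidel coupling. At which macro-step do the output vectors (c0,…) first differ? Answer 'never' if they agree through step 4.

[Jacobi] macro 1: S0 reads c2=1 → after 1×micro: 2; S1 reads c1=0 → after 1×micro: 1; S2 reads c1=0 → after 1×micro: 3/2 ⇒ (c0=2, c1=1, c2=3/2)
[Jacobi] macro 2: S0 reads c2=3/2 → after 1×micro: 2; S1 reads c1=1 → after 1×micro: 1; S2 reads c1=1 → after 1×micro: 13/4 ⇒ (c0=2, c1=1, c2=13/4)
[Jacobi] macro 3: S0 reads c2=13/4 → after 1×micro: 2; S1 reads c1=1 → after 1×micro: 1; S2 reads c1=1 → after 1×micro: 47/8 ⇒ (c0=2, c1=1, c2=47/8)
[Jacobi] macro 4: S0 reads c2=47/8 → after 1×micro: 2; S1 reads c1=1 → after 1×micro: 1; S2 reads c1=1 → after 1×micro: 157/16 ⇒ (c0=2, c1=1, c2=157/16)
[Gauss-Seidel] macro 1: S0 reads c2=1 → after 1×micro: 2; S1 reads c1=0 → after 1×micro: 1; S2 reads c1=1 → after 1×micro: 5/2 ⇒ (c0=2, c1=1, c2=5/2)
[Gauss-Seidel] macro 2: S0 reads c2=5/2 → after 1×micro: 1; S1 reads c1=1 → after 1×micro: 1; S2 reads c1=1 → after 1×micro: 19/4 ⇒ (c0=1, c1=1, c2=19/4)
[Gauss-Seidel] macro 3: S0 reads c2=19/4 → after 1×micro: 1; S1 reads c1=1 → after 1×micro: 1; S2 reads c1=1 → after 1×micro: 65/8 ⇒ (c0=1, c1=1, c2=65/8)
[Gauss-Seidel] macro 4: S0 reads c2=65/8 → after 1×micro: 1; S1 reads c1=1 → after 1×micro: 1; S2 reads c1=1 → after 1×micro: 211/16 ⇒ (c0=1, c1=1, c2=211/16)

first divergence at macro-step: 1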